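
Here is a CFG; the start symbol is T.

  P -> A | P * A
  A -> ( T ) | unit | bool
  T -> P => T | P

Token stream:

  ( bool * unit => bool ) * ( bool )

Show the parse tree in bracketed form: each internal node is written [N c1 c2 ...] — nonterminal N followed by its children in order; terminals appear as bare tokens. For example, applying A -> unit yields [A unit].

T
P
P * A
A * A
( T ) * A
( P => T ) * A
( P * A => T ) * A
( A * A => T ) * A
( bool * A => T ) * A
( bool * unit => T ) * A
( bool * unit => P ) * A
( bool * unit => A ) * A
( bool * unit => bool ) * A
( bool * unit => bool ) * ( T )
( bool * unit => bool ) * ( P )
( bool * unit => bool ) * ( A )
( bool * unit => bool ) * ( bool )

[T [P [P [A ( [T [P [P [A bool]] * [A unit]] => [T [P [A bool]]]] )]] * [A ( [T [P [A bool]]] )]]]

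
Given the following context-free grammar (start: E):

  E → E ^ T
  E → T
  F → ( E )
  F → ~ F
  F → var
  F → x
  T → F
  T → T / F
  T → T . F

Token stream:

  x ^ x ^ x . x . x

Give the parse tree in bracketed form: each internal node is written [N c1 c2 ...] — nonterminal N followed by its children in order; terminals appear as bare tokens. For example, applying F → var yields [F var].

[E [E [E [T [F x]]] ^ [T [F x]]] ^ [T [T [T [F x]] . [F x]] . [F x]]]

E
E ^ T
E ^ T ^ T
T ^ T ^ T
F ^ T ^ T
x ^ T ^ T
x ^ F ^ T
x ^ x ^ T
x ^ x ^ T . F
x ^ x ^ T . F . F
x ^ x ^ F . F . F
x ^ x ^ x . F . F
x ^ x ^ x . x . F
x ^ x ^ x . x . x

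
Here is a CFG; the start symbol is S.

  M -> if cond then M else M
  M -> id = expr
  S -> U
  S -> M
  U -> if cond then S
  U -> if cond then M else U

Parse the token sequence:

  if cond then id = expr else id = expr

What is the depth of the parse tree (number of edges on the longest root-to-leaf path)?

3

[S [M if cond then [M id = expr] else [M id = expr]]]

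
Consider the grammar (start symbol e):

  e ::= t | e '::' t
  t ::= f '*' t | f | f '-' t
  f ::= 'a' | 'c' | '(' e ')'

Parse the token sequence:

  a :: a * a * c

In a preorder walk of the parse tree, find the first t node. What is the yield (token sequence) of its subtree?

a

[e [e [t [f a]]] :: [t [f a] * [t [f a] * [t [f c]]]]]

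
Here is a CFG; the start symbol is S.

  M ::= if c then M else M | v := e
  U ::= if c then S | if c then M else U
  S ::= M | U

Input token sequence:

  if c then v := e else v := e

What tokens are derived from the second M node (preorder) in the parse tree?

[S [M if c then [M v := e] else [M v := e]]]

v := e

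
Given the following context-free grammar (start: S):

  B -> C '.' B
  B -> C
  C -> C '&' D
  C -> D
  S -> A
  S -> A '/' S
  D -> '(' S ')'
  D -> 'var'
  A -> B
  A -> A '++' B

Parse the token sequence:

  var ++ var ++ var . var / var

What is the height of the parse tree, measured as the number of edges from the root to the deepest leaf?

[S [A [A [A [B [C [D var]]]] ++ [B [C [D var]]]] ++ [B [C [D var]] . [B [C [D var]]]]] / [S [A [B [C [D var]]]]]]

7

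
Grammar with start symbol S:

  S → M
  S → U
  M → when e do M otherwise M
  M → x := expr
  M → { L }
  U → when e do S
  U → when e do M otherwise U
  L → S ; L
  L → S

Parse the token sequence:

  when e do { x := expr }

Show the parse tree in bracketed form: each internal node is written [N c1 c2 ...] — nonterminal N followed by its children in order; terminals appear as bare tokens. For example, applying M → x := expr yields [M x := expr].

S
U
when e do S
when e do M
when e do { L }
when e do { S }
when e do { M }
when e do { x := expr }

[S [U when e do [S [M { [L [S [M x := expr]]] }]]]]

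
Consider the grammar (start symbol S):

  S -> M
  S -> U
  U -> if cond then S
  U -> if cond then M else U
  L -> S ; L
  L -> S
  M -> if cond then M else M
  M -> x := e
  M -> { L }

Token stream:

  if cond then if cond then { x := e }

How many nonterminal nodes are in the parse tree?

9

[S [U if cond then [S [U if cond then [S [M { [L [S [M x := e]]] }]]]]]]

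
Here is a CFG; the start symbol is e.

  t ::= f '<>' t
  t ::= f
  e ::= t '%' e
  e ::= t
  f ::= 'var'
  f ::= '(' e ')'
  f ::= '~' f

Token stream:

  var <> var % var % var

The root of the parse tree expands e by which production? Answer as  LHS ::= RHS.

e ::= t '%' e

[e [t [f var] <> [t [f var]]] % [e [t [f var]] % [e [t [f var]]]]]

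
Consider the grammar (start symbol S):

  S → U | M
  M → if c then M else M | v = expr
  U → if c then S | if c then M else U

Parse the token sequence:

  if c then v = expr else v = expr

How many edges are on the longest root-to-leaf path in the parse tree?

3

[S [M if c then [M v = expr] else [M v = expr]]]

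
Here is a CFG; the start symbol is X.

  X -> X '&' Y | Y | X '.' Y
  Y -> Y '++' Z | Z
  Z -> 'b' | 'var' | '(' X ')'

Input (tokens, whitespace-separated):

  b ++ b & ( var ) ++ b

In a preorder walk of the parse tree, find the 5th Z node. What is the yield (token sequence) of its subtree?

[X [X [Y [Y [Z b]] ++ [Z b]]] & [Y [Y [Z ( [X [Y [Z var]]] )]] ++ [Z b]]]

b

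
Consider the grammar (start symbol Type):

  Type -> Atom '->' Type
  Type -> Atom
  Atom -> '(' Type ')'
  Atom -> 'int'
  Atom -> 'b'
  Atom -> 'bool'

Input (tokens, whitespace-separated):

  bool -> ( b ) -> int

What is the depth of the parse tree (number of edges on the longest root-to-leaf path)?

[Type [Atom bool] -> [Type [Atom ( [Type [Atom b]] )] -> [Type [Atom int]]]]

5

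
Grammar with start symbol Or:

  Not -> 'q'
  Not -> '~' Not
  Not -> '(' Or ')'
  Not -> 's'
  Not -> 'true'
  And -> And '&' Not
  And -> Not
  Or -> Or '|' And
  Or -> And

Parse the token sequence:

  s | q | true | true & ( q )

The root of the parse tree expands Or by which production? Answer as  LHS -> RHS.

Or -> Or '|' And

[Or [Or [Or [Or [And [Not s]]] | [And [Not q]]] | [And [Not true]]] | [And [And [Not true]] & [Not ( [Or [And [Not q]]] )]]]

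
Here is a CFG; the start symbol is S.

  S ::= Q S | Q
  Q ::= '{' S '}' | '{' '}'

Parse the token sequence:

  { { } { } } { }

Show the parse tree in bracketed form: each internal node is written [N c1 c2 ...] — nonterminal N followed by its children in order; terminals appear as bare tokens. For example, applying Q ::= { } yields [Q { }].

[S [Q { [S [Q { }] [S [Q { }]]] }] [S [Q { }]]]

S
Q S
{ S } S
{ Q S } S
{ { } S } S
{ { } Q } S
{ { } { } } S
{ { } { } } Q
{ { } { } } { }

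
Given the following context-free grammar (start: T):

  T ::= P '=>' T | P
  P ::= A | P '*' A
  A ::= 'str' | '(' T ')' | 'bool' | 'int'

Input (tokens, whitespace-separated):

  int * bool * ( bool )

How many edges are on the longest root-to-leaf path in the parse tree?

[T [P [P [P [A int]] * [A bool]] * [A ( [T [P [A bool]]] )]]]

6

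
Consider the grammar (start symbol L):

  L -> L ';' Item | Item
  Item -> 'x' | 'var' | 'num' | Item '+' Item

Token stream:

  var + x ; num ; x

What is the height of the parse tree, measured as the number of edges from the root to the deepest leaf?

5

[L [L [L [Item [Item var] + [Item x]]] ; [Item num]] ; [Item x]]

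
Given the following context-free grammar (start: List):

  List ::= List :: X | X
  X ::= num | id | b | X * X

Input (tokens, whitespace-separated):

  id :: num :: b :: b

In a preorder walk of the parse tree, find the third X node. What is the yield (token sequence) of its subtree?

[List [List [List [List [X id]] :: [X num]] :: [X b]] :: [X b]]

b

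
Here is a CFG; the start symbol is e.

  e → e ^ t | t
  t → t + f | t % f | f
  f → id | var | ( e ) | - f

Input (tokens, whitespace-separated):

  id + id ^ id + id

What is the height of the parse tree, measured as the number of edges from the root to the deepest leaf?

5

[e [e [t [t [f id]] + [f id]]] ^ [t [t [f id]] + [f id]]]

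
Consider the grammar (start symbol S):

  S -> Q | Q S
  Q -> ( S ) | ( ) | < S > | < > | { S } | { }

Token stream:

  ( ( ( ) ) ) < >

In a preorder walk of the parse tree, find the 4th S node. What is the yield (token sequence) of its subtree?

[S [Q ( [S [Q ( [S [Q ( )]] )]] )] [S [Q < >]]]

< >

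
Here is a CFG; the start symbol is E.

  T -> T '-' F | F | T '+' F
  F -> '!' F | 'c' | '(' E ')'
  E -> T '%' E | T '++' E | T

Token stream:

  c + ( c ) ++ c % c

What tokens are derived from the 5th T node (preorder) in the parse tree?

[E [T [T [F c]] + [F ( [E [T [F c]]] )]] ++ [E [T [F c]] % [E [T [F c]]]]]

c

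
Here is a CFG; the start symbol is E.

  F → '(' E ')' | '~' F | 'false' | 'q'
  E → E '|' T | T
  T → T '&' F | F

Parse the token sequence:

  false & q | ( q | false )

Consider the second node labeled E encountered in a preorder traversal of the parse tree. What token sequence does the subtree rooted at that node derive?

false & q

[E [E [T [T [F false]] & [F q]]] | [T [F ( [E [E [T [F q]]] | [T [F false]]] )]]]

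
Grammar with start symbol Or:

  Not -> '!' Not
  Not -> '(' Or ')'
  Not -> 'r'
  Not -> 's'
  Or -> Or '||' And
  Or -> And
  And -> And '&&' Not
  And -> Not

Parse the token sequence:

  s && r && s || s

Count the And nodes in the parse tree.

4

[Or [Or [And [And [And [Not s]] && [Not r]] && [Not s]]] || [And [Not s]]]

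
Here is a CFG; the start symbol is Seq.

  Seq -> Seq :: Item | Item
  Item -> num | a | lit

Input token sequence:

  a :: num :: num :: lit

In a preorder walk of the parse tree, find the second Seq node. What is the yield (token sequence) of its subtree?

a :: num :: num

[Seq [Seq [Seq [Seq [Item a]] :: [Item num]] :: [Item num]] :: [Item lit]]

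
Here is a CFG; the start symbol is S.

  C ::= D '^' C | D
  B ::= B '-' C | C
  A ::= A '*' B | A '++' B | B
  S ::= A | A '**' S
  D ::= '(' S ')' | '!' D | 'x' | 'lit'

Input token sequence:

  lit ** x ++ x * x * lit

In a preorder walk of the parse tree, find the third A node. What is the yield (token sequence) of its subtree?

x ++ x * x

[S [A [B [C [D lit]]]] ** [S [A [A [A [A [B [C [D x]]]] ++ [B [C [D x]]]] * [B [C [D x]]]] * [B [C [D lit]]]]]]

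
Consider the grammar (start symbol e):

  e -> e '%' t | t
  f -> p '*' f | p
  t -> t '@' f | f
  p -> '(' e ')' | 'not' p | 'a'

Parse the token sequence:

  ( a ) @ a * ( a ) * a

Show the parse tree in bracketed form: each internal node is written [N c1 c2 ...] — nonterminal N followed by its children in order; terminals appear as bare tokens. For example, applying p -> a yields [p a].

[e [t [t [f [p ( [e [t [f [p a]]]] )]]] @ [f [p a] * [f [p ( [e [t [f [p a]]]] )] * [f [p a]]]]]]

e
t
t @ f
f @ f
p @ f
( e ) @ f
( t ) @ f
( f ) @ f
( p ) @ f
( a ) @ f
( a ) @ p * f
( a ) @ a * f
( a ) @ a * p * f
( a ) @ a * ( e ) * f
( a ) @ a * ( t ) * f
( a ) @ a * ( f ) * f
( a ) @ a * ( p ) * f
( a ) @ a * ( a ) * f
( a ) @ a * ( a ) * p
( a ) @ a * ( a ) * a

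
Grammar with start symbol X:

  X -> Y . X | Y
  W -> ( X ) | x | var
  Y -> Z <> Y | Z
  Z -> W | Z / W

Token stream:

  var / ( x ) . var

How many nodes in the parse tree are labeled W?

4

[X [Y [Z [Z [W var]] / [W ( [X [Y [Z [W x]]]] )]]] . [X [Y [Z [W var]]]]]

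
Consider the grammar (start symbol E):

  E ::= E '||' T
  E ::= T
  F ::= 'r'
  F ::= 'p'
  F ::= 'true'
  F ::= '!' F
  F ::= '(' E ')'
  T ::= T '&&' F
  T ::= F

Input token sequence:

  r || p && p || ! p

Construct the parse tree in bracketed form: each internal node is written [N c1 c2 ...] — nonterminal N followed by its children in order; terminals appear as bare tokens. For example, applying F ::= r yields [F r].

E
E || T
E || T || T
T || T || T
F || T || T
r || T || T
r || T && F || T
r || F && F || T
r || p && F || T
r || p && p || T
r || p && p || F
r || p && p || ! F
r || p && p || ! p

[E [E [E [T [F r]]] || [T [T [F p]] && [F p]]] || [T [F ! [F p]]]]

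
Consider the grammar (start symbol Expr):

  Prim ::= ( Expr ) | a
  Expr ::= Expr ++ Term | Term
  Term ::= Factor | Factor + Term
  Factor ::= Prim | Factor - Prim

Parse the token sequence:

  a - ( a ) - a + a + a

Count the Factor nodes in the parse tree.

6

[Expr [Term [Factor [Factor [Factor [Prim a]] - [Prim ( [Expr [Term [Factor [Prim a]]]] )]] - [Prim a]] + [Term [Factor [Prim a]] + [Term [Factor [Prim a]]]]]]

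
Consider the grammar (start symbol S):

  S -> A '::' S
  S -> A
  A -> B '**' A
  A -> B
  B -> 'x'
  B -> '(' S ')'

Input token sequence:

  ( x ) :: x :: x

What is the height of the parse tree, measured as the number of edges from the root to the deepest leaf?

[S [A [B ( [S [A [B x]]] )]] :: [S [A [B x]] :: [S [A [B x]]]]]

6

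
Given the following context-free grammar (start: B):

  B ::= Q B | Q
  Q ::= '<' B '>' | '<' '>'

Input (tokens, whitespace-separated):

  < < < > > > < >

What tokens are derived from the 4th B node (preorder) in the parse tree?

[B [Q < [B [Q < [B [Q < >]] >]] >] [B [Q < >]]]

< >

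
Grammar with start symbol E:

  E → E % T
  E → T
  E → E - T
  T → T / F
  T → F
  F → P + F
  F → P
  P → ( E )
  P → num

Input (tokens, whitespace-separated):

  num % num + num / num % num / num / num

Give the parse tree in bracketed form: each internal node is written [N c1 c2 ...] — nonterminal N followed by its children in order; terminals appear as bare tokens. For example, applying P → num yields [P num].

[E [E [E [T [F [P num]]]] % [T [T [F [P num] + [F [P num]]]] / [F [P num]]]] % [T [T [T [F [P num]]] / [F [P num]]] / [F [P num]]]]

E
E % T
E % T % T
T % T % T
F % T % T
P % T % T
num % T % T
num % T / F % T
num % F / F % T
num % P + F / F % T
num % num + F / F % T
num % num + P / F % T
num % num + num / F % T
num % num + num / P % T
num % num + num / num % T
num % num + num / num % T / F
num % num + num / num % T / F / F
num % num + num / num % F / F / F
num % num + num / num % P / F / F
num % num + num / num % num / F / F
num % num + num / num % num / P / F
num % num + num / num % num / num / F
num % num + num / num % num / num / P
num % num + num / num % num / num / num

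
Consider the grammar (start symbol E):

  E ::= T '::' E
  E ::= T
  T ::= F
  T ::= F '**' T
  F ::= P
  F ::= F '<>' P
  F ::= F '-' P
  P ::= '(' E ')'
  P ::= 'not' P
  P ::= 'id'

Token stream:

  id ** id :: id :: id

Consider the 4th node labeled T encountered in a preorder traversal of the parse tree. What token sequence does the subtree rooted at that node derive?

id

[E [T [F [P id]] ** [T [F [P id]]]] :: [E [T [F [P id]]] :: [E [T [F [P id]]]]]]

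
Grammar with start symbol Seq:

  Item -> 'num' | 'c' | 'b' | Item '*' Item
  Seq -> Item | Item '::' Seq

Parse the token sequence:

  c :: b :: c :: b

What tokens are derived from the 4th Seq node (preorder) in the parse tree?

[Seq [Item c] :: [Seq [Item b] :: [Seq [Item c] :: [Seq [Item b]]]]]

b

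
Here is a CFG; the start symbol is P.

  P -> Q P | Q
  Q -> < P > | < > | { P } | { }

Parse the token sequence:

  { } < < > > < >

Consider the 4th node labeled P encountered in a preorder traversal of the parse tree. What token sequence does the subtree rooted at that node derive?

[P [Q { }] [P [Q < [P [Q < >]] >] [P [Q < >]]]]

< >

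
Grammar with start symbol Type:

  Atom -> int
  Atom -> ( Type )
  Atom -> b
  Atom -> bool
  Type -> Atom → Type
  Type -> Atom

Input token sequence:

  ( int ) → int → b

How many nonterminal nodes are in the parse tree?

[Type [Atom ( [Type [Atom int]] )] → [Type [Atom int] → [Type [Atom b]]]]

8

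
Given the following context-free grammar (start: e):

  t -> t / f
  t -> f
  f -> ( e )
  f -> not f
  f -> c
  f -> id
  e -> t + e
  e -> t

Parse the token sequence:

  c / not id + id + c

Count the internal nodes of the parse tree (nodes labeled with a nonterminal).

12

[e [t [t [f c]] / [f not [f id]]] + [e [t [f id]] + [e [t [f c]]]]]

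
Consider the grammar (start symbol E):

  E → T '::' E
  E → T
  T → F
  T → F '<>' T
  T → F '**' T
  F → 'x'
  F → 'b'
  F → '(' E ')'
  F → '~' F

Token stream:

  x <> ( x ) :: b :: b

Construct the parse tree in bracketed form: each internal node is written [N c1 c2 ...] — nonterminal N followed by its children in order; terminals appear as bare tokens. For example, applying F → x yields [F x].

[E [T [F x] <> [T [F ( [E [T [F x]]] )]]] :: [E [T [F b]] :: [E [T [F b]]]]]

E
T :: E
F <> T :: E
x <> T :: E
x <> F :: E
x <> ( E ) :: E
x <> ( T ) :: E
x <> ( F ) :: E
x <> ( x ) :: E
x <> ( x ) :: T :: E
x <> ( x ) :: F :: E
x <> ( x ) :: b :: E
x <> ( x ) :: b :: T
x <> ( x ) :: b :: F
x <> ( x ) :: b :: b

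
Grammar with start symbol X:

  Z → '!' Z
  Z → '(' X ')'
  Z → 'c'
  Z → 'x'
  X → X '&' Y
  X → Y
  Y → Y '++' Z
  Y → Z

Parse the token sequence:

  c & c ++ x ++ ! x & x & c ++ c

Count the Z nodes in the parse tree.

8

[X [X [X [X [Y [Z c]]] & [Y [Y [Y [Z c]] ++ [Z x]] ++ [Z ! [Z x]]]] & [Y [Z x]]] & [Y [Y [Z c]] ++ [Z c]]]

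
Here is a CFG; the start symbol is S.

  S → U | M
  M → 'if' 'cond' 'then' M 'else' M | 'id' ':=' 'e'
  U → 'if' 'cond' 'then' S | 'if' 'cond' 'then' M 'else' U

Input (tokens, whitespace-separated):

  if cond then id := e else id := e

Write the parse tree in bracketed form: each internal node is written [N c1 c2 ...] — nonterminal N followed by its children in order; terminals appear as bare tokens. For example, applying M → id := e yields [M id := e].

S
M
if cond then M else M
if cond then id := e else M
if cond then id := e else id := e

[S [M if cond then [M id := e] else [M id := e]]]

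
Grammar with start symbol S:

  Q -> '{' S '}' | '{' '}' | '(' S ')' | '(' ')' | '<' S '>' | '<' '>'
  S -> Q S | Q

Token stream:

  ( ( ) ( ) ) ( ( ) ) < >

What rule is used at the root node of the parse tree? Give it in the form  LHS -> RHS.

[S [Q ( [S [Q ( )] [S [Q ( )]]] )] [S [Q ( [S [Q ( )]] )] [S [Q < >]]]]

S -> Q S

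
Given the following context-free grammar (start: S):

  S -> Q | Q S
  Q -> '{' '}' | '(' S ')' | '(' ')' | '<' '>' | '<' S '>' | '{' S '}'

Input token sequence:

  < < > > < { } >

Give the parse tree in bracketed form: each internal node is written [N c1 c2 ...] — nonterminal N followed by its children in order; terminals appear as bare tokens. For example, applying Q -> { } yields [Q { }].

S
Q S
< S > S
< Q > S
< < > > S
< < > > Q
< < > > < S >
< < > > < Q >
< < > > < { } >

[S [Q < [S [Q < >]] >] [S [Q < [S [Q { }]] >]]]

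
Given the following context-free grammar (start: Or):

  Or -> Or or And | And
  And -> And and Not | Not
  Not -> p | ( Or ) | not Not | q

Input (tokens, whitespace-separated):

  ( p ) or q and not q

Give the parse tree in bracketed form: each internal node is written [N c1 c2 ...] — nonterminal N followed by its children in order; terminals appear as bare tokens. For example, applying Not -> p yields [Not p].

Or
Or or And
And or And
Not or And
( Or ) or And
( And ) or And
( Not ) or And
( p ) or And
( p ) or And and Not
( p ) or Not and Not
( p ) or q and Not
( p ) or q and not Not
( p ) or q and not q

[Or [Or [And [Not ( [Or [And [Not p]]] )]]] or [And [And [Not q]] and [Not not [Not q]]]]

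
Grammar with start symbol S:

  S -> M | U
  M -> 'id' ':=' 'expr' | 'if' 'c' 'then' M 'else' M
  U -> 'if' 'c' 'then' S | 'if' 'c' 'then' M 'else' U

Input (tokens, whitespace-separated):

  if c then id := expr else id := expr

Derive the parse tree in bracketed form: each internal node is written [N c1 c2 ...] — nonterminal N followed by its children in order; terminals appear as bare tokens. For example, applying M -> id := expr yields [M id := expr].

[S [M if c then [M id := expr] else [M id := expr]]]

S
M
if c then M else M
if c then id := expr else M
if c then id := expr else id := expr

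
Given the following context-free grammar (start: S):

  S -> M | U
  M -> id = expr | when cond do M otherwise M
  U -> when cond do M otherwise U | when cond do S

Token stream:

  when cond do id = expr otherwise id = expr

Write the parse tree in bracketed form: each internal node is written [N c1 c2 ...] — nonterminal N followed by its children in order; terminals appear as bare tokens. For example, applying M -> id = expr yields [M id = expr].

S
M
when cond do M otherwise M
when cond do id = expr otherwise M
when cond do id = expr otherwise id = expr

[S [M when cond do [M id = expr] otherwise [M id = expr]]]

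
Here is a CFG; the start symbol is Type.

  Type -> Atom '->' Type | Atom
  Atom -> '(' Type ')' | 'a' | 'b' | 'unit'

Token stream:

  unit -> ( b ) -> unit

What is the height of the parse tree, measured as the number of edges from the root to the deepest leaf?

5

[Type [Atom unit] -> [Type [Atom ( [Type [Atom b]] )] -> [Type [Atom unit]]]]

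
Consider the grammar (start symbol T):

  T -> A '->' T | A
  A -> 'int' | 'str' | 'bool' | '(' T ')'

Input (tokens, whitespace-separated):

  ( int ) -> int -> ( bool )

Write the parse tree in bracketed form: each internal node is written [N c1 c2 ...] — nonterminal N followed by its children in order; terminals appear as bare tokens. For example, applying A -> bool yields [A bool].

T
A -> T
( T ) -> T
( A ) -> T
( int ) -> T
( int ) -> A -> T
( int ) -> int -> T
( int ) -> int -> A
( int ) -> int -> ( T )
( int ) -> int -> ( A )
( int ) -> int -> ( bool )

[T [A ( [T [A int]] )] -> [T [A int] -> [T [A ( [T [A bool]] )]]]]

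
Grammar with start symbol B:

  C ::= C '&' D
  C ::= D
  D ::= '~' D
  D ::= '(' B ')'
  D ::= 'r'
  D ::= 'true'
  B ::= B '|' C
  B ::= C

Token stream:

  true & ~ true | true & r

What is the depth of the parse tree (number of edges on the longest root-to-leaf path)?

[B [B [C [C [D true]] & [D ~ [D true]]]] | [C [C [D true]] & [D r]]]

5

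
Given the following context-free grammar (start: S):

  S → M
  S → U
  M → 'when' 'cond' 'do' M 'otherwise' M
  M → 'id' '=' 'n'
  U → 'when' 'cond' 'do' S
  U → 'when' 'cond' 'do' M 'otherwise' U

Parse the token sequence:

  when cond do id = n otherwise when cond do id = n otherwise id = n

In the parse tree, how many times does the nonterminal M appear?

5

[S [M when cond do [M id = n] otherwise [M when cond do [M id = n] otherwise [M id = n]]]]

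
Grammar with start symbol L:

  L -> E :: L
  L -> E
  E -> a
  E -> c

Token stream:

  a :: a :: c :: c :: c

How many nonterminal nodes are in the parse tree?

[L [E a] :: [L [E a] :: [L [E c] :: [L [E c] :: [L [E c]]]]]]

10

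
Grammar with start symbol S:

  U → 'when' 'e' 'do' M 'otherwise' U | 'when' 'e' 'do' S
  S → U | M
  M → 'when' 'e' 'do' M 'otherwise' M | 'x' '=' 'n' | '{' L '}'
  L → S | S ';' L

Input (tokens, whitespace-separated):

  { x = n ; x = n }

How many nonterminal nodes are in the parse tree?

8

[S [M { [L [S [M x = n]] ; [L [S [M x = n]]]] }]]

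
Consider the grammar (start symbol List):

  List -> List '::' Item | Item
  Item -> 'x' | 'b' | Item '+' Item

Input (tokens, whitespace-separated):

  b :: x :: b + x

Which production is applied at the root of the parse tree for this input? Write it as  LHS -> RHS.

[List [List [List [Item b]] :: [Item x]] :: [Item [Item b] + [Item x]]]

List -> List '::' Item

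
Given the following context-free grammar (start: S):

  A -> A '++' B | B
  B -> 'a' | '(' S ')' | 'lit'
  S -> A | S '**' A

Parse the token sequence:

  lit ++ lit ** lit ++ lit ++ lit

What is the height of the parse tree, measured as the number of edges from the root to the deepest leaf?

5

[S [S [A [A [B lit]] ++ [B lit]]] ** [A [A [A [B lit]] ++ [B lit]] ++ [B lit]]]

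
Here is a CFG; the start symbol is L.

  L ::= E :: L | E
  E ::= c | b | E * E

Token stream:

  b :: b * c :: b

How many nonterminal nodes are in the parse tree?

8

[L [E b] :: [L [E [E b] * [E c]] :: [L [E b]]]]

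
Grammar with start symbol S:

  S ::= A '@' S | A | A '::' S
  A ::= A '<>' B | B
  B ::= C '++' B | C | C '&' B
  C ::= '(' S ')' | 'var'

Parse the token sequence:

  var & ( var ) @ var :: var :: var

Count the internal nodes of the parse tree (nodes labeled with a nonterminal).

22

[S [A [B [C var] & [B [C ( [S [A [B [C var]]]] )]]]] @ [S [A [B [C var]]] :: [S [A [B [C var]]] :: [S [A [B [C var]]]]]]]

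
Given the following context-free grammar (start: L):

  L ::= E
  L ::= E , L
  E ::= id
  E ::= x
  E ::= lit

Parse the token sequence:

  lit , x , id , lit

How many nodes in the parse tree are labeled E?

4

[L [E lit] , [L [E x] , [L [E id] , [L [E lit]]]]]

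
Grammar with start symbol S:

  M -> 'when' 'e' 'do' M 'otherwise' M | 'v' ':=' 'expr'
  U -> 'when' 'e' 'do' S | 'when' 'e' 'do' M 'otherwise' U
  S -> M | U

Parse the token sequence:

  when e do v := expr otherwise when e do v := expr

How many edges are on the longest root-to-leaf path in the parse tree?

5

[S [U when e do [M v := expr] otherwise [U when e do [S [M v := expr]]]]]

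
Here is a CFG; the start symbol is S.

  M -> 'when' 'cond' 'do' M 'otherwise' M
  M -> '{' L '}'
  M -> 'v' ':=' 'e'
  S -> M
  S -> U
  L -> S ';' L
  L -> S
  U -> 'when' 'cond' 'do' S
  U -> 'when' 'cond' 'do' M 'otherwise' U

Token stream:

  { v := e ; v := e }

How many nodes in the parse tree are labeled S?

3

[S [M { [L [S [M v := e]] ; [L [S [M v := e]]]] }]]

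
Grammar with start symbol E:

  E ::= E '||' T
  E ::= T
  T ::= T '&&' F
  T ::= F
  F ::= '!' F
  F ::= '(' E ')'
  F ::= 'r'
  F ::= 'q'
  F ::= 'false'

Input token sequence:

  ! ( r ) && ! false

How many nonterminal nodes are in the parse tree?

[E [T [T [F ! [F ( [E [T [F r]]] )]]] && [F ! [F false]]]]

10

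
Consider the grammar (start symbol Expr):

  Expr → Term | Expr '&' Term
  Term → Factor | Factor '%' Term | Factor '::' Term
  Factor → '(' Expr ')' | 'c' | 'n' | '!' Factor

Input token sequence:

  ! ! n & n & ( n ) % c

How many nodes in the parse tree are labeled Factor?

[Expr [Expr [Expr [Term [Factor ! [Factor ! [Factor n]]]]] & [Term [Factor n]]] & [Term [Factor ( [Expr [Term [Factor n]]] )] % [Term [Factor c]]]]

7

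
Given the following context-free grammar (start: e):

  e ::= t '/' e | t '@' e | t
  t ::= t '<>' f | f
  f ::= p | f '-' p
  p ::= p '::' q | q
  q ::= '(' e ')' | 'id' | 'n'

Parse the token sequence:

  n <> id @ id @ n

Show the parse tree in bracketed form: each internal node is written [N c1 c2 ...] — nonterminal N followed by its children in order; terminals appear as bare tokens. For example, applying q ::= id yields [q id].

[e [t [t [f [p [q n]]]] <> [f [p [q id]]]] @ [e [t [f [p [q id]]]] @ [e [t [f [p [q n]]]]]]]

e
t @ e
t <> f @ e
f <> f @ e
p <> f @ e
q <> f @ e
n <> f @ e
n <> p @ e
n <> q @ e
n <> id @ e
n <> id @ t @ e
n <> id @ f @ e
n <> id @ p @ e
n <> id @ q @ e
n <> id @ id @ e
n <> id @ id @ t
n <> id @ id @ f
n <> id @ id @ p
n <> id @ id @ q
n <> id @ id @ n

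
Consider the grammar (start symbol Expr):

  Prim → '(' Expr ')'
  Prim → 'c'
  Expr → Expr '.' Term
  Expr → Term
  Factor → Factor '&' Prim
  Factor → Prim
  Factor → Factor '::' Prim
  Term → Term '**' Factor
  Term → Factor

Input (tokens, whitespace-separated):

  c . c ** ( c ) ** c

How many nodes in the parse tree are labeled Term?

[Expr [Expr [Term [Factor [Prim c]]]] . [Term [Term [Term [Factor [Prim c]]] ** [Factor [Prim ( [Expr [Term [Factor [Prim c]]]] )]]] ** [Factor [Prim c]]]]

5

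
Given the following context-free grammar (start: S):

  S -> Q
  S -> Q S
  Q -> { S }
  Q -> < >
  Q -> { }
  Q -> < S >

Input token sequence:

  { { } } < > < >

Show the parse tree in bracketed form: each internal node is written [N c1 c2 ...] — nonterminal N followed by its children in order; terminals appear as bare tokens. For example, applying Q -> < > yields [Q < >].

S
Q S
{ S } S
{ Q } S
{ { } } S
{ { } } Q S
{ { } } < > S
{ { } } < > Q
{ { } } < > < >

[S [Q { [S [Q { }]] }] [S [Q < >] [S [Q < >]]]]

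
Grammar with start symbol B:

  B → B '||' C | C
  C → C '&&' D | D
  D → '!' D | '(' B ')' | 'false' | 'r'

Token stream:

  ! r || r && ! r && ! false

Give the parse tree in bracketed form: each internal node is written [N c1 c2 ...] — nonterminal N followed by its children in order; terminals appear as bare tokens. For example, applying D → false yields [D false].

B
B || C
C || C
D || C
! D || C
! r || C
! r || C && D
! r || C && D && D
! r || D && D && D
! r || r && D && D
! r || r && ! D && D
! r || r && ! r && D
! r || r && ! r && ! D
! r || r && ! r && ! false

[B [B [C [D ! [D r]]]] || [C [C [C [D r]] && [D ! [D r]]] && [D ! [D false]]]]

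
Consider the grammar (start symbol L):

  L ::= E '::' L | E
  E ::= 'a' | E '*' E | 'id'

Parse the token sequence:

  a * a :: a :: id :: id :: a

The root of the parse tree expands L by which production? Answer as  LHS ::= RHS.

L ::= E '::' L

[L [E [E a] * [E a]] :: [L [E a] :: [L [E id] :: [L [E id] :: [L [E a]]]]]]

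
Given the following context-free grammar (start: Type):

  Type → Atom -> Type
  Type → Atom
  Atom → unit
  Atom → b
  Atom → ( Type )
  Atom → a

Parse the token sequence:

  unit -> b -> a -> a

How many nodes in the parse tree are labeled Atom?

4

[Type [Atom unit] -> [Type [Atom b] -> [Type [Atom a] -> [Type [Atom a]]]]]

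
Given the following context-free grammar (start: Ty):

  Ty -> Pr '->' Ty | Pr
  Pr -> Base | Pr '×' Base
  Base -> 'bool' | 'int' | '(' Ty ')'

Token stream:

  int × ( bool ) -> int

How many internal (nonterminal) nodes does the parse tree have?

[Ty [Pr [Pr [Base int]] × [Base ( [Ty [Pr [Base bool]]] )]] -> [Ty [Pr [Base int]]]]

11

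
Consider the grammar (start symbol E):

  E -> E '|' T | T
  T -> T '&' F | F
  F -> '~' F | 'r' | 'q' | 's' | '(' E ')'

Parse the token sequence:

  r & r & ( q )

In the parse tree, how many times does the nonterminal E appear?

[E [T [T [T [F r]] & [F r]] & [F ( [E [T [F q]]] )]]]

2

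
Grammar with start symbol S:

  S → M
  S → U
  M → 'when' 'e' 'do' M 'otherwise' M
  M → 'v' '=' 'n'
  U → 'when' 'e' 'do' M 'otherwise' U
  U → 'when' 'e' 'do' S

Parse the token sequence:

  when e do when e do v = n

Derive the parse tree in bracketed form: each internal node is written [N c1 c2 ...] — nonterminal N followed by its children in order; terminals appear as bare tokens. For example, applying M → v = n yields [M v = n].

[S [U when e do [S [U when e do [S [M v = n]]]]]]

S
U
when e do S
when e do U
when e do when e do S
when e do when e do M
when e do when e do v = n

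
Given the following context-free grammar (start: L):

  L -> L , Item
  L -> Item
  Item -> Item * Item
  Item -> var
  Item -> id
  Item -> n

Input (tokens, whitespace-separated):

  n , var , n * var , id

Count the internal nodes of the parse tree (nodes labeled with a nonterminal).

[L [L [L [L [Item n]] , [Item var]] , [Item [Item n] * [Item var]]] , [Item id]]

10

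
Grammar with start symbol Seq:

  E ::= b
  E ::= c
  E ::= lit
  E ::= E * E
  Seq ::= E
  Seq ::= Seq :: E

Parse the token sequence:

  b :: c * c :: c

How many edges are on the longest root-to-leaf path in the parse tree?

4

[Seq [Seq [Seq [E b]] :: [E [E c] * [E c]]] :: [E c]]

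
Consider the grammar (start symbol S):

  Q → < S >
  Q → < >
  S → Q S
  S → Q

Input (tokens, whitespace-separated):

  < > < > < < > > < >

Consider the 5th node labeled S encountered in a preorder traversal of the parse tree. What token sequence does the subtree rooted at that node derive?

< >

[S [Q < >] [S [Q < >] [S [Q < [S [Q < >]] >] [S [Q < >]]]]]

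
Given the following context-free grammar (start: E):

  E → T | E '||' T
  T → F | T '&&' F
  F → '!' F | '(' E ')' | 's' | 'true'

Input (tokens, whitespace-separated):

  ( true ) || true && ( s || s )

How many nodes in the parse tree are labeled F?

6

[E [E [T [F ( [E [T [F true]]] )]]] || [T [T [F true]] && [F ( [E [E [T [F s]]] || [T [F s]]] )]]]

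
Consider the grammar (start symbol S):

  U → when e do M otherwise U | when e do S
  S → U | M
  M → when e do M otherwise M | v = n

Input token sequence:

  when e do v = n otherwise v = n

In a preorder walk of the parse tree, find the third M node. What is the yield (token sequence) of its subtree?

[S [M when e do [M v = n] otherwise [M v = n]]]

v = n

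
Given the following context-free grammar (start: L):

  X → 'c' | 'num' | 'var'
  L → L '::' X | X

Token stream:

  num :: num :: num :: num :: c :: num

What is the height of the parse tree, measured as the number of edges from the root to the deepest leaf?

7

[L [L [L [L [L [L [X num]] :: [X num]] :: [X num]] :: [X num]] :: [X c]] :: [X num]]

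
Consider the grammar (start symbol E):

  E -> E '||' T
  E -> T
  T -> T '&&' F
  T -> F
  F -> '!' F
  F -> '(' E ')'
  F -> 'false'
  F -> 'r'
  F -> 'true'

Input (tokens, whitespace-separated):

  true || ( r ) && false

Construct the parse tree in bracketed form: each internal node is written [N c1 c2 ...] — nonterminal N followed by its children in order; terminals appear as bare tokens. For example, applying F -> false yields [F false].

E
E || T
T || T
F || T
true || T
true || T && F
true || F && F
true || ( E ) && F
true || ( T ) && F
true || ( F ) && F
true || ( r ) && F
true || ( r ) && false

[E [E [T [F true]]] || [T [T [F ( [E [T [F r]]] )]] && [F false]]]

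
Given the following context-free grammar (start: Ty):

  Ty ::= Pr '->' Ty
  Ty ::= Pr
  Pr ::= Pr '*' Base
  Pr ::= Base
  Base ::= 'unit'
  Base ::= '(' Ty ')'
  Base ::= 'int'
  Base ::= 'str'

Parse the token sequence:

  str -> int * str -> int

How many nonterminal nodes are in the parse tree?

[Ty [Pr [Base str]] -> [Ty [Pr [Pr [Base int]] * [Base str]] -> [Ty [Pr [Base int]]]]]

11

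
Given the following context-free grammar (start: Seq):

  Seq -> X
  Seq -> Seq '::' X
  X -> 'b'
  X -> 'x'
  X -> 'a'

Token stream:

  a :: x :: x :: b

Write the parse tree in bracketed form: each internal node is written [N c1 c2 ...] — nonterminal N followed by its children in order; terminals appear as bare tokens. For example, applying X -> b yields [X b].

Seq
Seq :: X
Seq :: X :: X
Seq :: X :: X :: X
X :: X :: X :: X
a :: X :: X :: X
a :: x :: X :: X
a :: x :: x :: X
a :: x :: x :: b

[Seq [Seq [Seq [Seq [X a]] :: [X x]] :: [X x]] :: [X b]]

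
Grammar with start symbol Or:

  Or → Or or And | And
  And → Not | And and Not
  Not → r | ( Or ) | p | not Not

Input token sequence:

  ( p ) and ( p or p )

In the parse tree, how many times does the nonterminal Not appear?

5

[Or [And [And [Not ( [Or [And [Not p]]] )]] and [Not ( [Or [Or [And [Not p]]] or [And [Not p]]] )]]]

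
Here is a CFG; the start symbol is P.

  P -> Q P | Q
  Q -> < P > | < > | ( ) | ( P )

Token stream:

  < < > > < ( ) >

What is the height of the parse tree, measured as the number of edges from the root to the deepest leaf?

5

[P [Q < [P [Q < >]] >] [P [Q < [P [Q ( )]] >]]]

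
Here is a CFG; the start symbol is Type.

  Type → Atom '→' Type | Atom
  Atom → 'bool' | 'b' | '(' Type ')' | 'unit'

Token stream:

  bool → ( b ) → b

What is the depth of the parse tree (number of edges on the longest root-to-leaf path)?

[Type [Atom bool] → [Type [Atom ( [Type [Atom b]] )] → [Type [Atom b]]]]

5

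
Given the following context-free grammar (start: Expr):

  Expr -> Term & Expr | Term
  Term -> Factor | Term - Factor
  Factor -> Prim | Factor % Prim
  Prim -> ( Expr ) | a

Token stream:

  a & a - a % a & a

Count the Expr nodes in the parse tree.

[Expr [Term [Factor [Prim a]]] & [Expr [Term [Term [Factor [Prim a]]] - [Factor [Factor [Prim a]] % [Prim a]]] & [Expr [Term [Factor [Prim a]]]]]]

3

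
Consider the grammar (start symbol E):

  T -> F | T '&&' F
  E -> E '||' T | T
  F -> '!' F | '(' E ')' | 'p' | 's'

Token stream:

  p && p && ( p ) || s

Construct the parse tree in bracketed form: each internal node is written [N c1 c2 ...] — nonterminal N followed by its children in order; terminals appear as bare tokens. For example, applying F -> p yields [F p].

E
E || T
T || T
T && F || T
T && F && F || T
F && F && F || T
p && F && F || T
p && p && F || T
p && p && ( E ) || T
p && p && ( T ) || T
p && p && ( F ) || T
p && p && ( p ) || T
p && p && ( p ) || F
p && p && ( p ) || s

[E [E [T [T [T [F p]] && [F p]] && [F ( [E [T [F p]]] )]]] || [T [F s]]]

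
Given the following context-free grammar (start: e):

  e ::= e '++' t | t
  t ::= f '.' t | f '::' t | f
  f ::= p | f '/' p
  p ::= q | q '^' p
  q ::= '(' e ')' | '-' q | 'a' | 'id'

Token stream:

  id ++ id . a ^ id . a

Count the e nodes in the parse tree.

[e [e [t [f [p [q id]]]]] ++ [t [f [p [q id]]] . [t [f [p [q a] ^ [p [q id]]]] . [t [f [p [q a]]]]]]]

2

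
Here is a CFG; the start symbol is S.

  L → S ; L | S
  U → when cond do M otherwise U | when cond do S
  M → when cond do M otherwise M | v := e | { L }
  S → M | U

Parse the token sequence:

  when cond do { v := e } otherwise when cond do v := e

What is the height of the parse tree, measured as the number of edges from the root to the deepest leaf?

[S [U when cond do [M { [L [S [M v := e]]] }] otherwise [U when cond do [S [M v := e]]]]]

6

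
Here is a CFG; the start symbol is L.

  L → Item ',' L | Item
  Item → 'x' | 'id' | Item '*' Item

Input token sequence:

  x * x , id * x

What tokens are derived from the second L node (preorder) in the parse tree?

[L [Item [Item x] * [Item x]] , [L [Item [Item id] * [Item x]]]]

id * x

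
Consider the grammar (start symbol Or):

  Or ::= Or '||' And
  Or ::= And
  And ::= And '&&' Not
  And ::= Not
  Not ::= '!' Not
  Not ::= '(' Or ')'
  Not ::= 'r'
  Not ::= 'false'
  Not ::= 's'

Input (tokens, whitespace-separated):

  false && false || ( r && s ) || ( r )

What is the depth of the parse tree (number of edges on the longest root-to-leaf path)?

8

[Or [Or [Or [And [And [Not false]] && [Not false]]] || [And [Not ( [Or [And [And [Not r]] && [Not s]]] )]]] || [And [Not ( [Or [And [Not r]]] )]]]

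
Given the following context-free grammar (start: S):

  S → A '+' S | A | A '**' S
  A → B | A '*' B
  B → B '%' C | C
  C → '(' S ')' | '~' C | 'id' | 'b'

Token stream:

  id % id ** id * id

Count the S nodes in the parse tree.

2

[S [A [B [B [C id]] % [C id]]] ** [S [A [A [B [C id]]] * [B [C id]]]]]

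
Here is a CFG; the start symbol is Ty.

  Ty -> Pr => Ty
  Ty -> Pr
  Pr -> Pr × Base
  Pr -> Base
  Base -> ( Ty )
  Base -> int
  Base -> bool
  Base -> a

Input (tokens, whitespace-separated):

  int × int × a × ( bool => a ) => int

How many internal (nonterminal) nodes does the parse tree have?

[Ty [Pr [Pr [Pr [Pr [Base int]] × [Base int]] × [Base a]] × [Base ( [Ty [Pr [Base bool]] => [Ty [Pr [Base a]]]] )]] => [Ty [Pr [Base int]]]]

18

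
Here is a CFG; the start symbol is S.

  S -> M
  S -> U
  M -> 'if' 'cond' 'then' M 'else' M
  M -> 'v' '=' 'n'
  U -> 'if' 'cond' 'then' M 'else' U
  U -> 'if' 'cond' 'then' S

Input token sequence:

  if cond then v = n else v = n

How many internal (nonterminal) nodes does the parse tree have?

[S [M if cond then [M v = n] else [M v = n]]]

4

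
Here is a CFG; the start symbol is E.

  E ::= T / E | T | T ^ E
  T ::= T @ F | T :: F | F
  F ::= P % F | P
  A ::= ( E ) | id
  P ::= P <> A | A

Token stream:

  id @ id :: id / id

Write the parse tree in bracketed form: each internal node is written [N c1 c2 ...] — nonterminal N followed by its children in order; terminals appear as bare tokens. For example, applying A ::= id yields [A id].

E
T / E
T :: F / E
T @ F :: F / E
F @ F :: F / E
P @ F :: F / E
A @ F :: F / E
id @ F :: F / E
id @ P :: F / E
id @ A :: F / E
id @ id :: F / E
id @ id :: P / E
id @ id :: A / E
id @ id :: id / E
id @ id :: id / T
id @ id :: id / F
id @ id :: id / P
id @ id :: id / A
id @ id :: id / id

[E [T [T [T [F [P [A id]]]] @ [F [P [A id]]]] :: [F [P [A id]]]] / [E [T [F [P [A id]]]]]]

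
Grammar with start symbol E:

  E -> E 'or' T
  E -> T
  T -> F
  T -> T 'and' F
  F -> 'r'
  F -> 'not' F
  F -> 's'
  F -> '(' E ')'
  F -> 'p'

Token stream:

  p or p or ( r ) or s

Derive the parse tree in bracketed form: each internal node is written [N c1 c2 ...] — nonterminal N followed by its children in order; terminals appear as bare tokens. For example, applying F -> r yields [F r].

[E [E [E [E [T [F p]]] or [T [F p]]] or [T [F ( [E [T [F r]]] )]]] or [T [F s]]]

E
E or T
E or T or T
E or T or T or T
T or T or T or T
F or T or T or T
p or T or T or T
p or F or T or T
p or p or T or T
p or p or F or T
p or p or ( E ) or T
p or p or ( T ) or T
p or p or ( F ) or T
p or p or ( r ) or T
p or p or ( r ) or F
p or p or ( r ) or s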